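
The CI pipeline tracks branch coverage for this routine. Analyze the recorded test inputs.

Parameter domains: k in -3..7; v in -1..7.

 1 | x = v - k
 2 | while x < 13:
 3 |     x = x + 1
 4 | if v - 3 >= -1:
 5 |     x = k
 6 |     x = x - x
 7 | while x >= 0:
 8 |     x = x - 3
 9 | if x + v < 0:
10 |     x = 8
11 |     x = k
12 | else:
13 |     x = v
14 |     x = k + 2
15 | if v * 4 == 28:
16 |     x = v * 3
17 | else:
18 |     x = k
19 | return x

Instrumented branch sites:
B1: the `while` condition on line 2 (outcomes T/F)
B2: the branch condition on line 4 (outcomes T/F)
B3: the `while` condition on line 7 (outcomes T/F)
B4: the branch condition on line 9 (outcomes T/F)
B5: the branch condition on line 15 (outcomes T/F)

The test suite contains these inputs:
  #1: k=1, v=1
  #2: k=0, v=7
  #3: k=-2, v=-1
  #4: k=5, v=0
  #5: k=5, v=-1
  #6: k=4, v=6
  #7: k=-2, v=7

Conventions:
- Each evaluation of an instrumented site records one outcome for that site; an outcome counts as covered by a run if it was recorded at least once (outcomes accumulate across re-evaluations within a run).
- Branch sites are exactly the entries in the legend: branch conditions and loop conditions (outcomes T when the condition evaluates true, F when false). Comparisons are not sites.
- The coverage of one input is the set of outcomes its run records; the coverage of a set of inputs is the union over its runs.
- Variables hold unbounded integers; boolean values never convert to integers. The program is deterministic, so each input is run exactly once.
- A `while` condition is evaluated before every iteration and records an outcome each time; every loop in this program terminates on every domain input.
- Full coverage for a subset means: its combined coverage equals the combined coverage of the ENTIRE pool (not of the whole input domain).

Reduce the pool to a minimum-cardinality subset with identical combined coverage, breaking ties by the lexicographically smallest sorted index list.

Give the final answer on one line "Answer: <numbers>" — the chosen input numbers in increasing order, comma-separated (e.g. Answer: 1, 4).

input #1, k=1, v=1: events B1->T, B1->T, B1->T, B1->T, B1->T, B1->T, B1->T, B1->T, B1->T, B1->T, B1->T, B1->T, B1->T, B1->F, ...; outcomes B1=T, B1=F, B2=F, B3=T, B3=F, B4=T, B5=F
input #2, k=0, v=7: events B1->T, B1->T, B1->T, B1->T, B1->T, B1->T, B1->F, B2->T, B3->T, B3->F, B4->F, B5->T; outcomes B1=T, B1=F, B2=T, B3=T, B3=F, B4=F, B5=T
input #3, k=-2, v=-1: events B1->T, B1->T, B1->T, B1->T, B1->T, B1->T, B1->T, B1->T, B1->T, B1->T, B1->T, B1->T, B1->F, B2->F, ...; outcomes B1=T, B1=F, B2=F, B3=T, B3=F, B4=T, B5=F
input #4, k=5, v=0: events B1->T, B1->T, B1->T, B1->T, B1->T, B1->T, B1->T, B1->T, B1->T, B1->T, B1->T, B1->T, B1->T, B1->T, ...; outcomes B1=T, B1=F, B2=F, B3=T, B3=F, B4=T, B5=F
input #5, k=5, v=-1: events B1->T, B1->T, B1->T, B1->T, B1->T, B1->T, B1->T, B1->T, B1->T, B1->T, B1->T, B1->T, B1->T, B1->T, ...; outcomes B1=T, B1=F, B2=F, B3=T, B3=F, B4=T, B5=F
input #6, k=4, v=6: events B1->T, B1->T, B1->T, B1->T, B1->T, B1->T, B1->T, B1->T, B1->T, B1->T, B1->T, B1->F, B2->T, B3->T, ...; outcomes B1=T, B1=F, B2=T, B3=T, B3=F, B4=F, B5=F
input #7, k=-2, v=7: events B1->T, B1->T, B1->T, B1->T, B1->F, B2->T, B3->T, B3->F, B4->F, B5->T; outcomes B1=T, B1=F, B2=T, B3=T, B3=F, B4=F, B5=T
union over all inputs: B1=T, B1=F, B2=T, B2=F, B3=T, B3=F, B4=T, B4=F, B5=T, B5=F (10 outcomes)
no size-1 subset reaches all 10 outcomes (best union: 7/10)
the canonical winner is {1, 2}: size 2, full 10-outcome coverage, earliest index list among size-2 covers

Answer: 1, 2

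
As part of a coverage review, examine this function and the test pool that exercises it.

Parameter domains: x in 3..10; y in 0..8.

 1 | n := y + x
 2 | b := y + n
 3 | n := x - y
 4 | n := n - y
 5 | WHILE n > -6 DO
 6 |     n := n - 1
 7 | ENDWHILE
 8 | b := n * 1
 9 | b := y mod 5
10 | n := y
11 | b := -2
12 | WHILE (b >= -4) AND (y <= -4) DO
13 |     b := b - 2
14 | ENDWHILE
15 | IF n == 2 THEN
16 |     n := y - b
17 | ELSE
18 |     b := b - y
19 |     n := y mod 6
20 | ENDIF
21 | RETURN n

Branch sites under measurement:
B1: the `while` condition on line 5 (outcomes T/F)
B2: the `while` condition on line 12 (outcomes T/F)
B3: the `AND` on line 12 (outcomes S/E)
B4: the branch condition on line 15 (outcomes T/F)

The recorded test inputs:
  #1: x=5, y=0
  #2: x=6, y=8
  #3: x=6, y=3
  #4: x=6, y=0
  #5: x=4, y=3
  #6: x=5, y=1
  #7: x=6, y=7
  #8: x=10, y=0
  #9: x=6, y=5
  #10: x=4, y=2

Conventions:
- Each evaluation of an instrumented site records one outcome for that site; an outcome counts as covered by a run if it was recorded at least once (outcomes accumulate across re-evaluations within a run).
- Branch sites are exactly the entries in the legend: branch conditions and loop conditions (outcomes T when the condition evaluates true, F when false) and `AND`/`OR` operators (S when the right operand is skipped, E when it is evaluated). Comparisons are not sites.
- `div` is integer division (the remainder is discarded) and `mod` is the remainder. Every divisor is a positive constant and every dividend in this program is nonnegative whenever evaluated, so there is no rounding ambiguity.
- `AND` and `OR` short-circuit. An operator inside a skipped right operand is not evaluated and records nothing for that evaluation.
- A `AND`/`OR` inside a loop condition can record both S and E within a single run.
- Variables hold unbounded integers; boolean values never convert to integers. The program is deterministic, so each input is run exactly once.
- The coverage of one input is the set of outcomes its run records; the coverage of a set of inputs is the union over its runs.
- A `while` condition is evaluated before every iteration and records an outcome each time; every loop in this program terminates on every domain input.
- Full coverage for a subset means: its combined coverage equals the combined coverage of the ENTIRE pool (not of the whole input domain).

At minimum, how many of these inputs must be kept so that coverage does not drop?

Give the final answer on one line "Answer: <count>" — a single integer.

input #1 (x=5, y=0): covers B1=T, B1=F, B2=F, B3=E, B4=F
input #2 (x=6, y=8): covers B1=F, B2=F, B3=E, B4=F
input #3 (x=6, y=3): covers B1=T, B1=F, B2=F, B3=E, B4=F
input #4 (x=6, y=0): covers B1=T, B1=F, B2=F, B3=E, B4=F
input #5 (x=4, y=3): covers B1=T, B1=F, B2=F, B3=E, B4=F
input #6 (x=5, y=1): covers B1=T, B1=F, B2=F, B3=E, B4=F
input #7 (x=6, y=7): covers B1=F, B2=F, B3=E, B4=F
input #8 (x=10, y=0): covers B1=T, B1=F, B2=F, B3=E, B4=F
input #9 (x=6, y=5): covers B1=T, B1=F, B2=F, B3=E, B4=F
input #10 (x=4, y=2): covers B1=T, B1=F, B2=F, B3=E, B4=T
pool-wide coverage (6 outcomes): B1=T, B1=F, B2=F, B3=E, B4=T, B4=F
no size-1 subset reaches all 6 outcomes (best union: 5/6)
inputs {1, 10} (size 2) cover everything; no size-2 subset with a lexicographically smaller index list covers all 6

Answer: 2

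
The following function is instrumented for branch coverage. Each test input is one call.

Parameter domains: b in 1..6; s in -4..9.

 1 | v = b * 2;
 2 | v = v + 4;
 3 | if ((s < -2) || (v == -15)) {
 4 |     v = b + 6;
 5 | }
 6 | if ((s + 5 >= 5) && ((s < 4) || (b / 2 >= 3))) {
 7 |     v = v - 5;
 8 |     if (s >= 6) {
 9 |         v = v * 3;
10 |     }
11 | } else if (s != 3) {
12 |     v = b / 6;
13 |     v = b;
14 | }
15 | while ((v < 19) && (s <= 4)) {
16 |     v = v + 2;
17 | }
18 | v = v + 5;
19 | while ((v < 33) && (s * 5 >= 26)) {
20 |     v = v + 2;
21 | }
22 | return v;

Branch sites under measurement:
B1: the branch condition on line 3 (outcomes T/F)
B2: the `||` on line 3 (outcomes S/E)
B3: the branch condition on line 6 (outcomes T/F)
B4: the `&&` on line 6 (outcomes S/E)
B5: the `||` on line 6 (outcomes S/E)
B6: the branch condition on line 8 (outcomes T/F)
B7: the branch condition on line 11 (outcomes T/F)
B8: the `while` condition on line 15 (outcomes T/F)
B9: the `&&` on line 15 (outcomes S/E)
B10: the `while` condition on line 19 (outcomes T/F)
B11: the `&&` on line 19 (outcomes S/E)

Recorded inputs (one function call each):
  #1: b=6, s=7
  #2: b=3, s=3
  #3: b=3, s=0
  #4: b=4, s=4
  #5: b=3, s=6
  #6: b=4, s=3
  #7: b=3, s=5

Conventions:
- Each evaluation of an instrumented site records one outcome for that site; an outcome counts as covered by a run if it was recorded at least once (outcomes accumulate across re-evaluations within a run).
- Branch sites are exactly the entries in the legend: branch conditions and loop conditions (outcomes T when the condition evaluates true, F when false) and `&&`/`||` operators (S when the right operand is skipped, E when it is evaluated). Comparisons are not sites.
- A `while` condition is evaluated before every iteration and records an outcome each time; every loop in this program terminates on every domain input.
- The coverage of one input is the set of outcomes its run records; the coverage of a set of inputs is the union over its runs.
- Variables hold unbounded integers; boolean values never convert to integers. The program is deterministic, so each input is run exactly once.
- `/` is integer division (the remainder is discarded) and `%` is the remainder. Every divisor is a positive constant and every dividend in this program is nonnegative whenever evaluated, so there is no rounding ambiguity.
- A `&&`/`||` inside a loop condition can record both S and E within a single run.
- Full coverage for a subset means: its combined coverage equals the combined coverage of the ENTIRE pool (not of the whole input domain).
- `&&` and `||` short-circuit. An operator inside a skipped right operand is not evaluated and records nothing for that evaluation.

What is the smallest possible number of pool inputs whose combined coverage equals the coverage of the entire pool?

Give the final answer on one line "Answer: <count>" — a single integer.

test 1 (b=6, s=7) hits B1=F, B2=E, B3=T, B4=E, B5=E, B6=T, B8=F, B9=S, B10=F, B11=S
test 2 (b=3, s=3) hits B1=F, B2=E, B3=T, B4=E, B5=S, B6=F, B8=T, B8=F, B9=S, B9=E, B10=F, B11=E
test 3 (b=3, s=0) hits B1=F, B2=E, B3=T, B4=E, B5=S, B6=F, B8=T, B8=F, B9=S, B9=E, B10=F, B11=E
test 4 (b=4, s=4) hits B1=F, B2=E, B3=F, B4=E, B5=E, B7=T, B8=T, B8=F, B9=S, B9=E, B10=F, B11=E
test 5 (b=3, s=6) hits B1=F, B2=E, B3=F, B4=E, B5=E, B7=T, B8=F, B9=E, B10=T, B10=F, B11=S, B11=E
test 6 (b=4, s=3) hits B1=F, B2=E, B3=T, B4=E, B5=S, B6=F, B8=T, B8=F, B9=S, B9=E, B10=F, B11=E
test 7 (b=3, s=5) hits B1=F, B2=E, B3=F, B4=E, B5=E, B7=T, B8=F, B9=E, B10=F, B11=E
the full pool covers 18 outcomes: B1=F, B2=E, B3=T, B3=F, B4=E, B5=S, B5=E, B6=T, B6=F, B7=T, B8=T, B8=F, B9=S, B9=E, B10=T, B10=F, B11=S, B11=E
size 1 is not enough: best union over all size-1 subsets is 12/18
size 2 is not enough: best union over all size-2 subsets is 17/18
the canonical winner is {1, 2, 5}: size 3, full 18-outcome coverage, earliest index list among size-3 covers

Answer: 3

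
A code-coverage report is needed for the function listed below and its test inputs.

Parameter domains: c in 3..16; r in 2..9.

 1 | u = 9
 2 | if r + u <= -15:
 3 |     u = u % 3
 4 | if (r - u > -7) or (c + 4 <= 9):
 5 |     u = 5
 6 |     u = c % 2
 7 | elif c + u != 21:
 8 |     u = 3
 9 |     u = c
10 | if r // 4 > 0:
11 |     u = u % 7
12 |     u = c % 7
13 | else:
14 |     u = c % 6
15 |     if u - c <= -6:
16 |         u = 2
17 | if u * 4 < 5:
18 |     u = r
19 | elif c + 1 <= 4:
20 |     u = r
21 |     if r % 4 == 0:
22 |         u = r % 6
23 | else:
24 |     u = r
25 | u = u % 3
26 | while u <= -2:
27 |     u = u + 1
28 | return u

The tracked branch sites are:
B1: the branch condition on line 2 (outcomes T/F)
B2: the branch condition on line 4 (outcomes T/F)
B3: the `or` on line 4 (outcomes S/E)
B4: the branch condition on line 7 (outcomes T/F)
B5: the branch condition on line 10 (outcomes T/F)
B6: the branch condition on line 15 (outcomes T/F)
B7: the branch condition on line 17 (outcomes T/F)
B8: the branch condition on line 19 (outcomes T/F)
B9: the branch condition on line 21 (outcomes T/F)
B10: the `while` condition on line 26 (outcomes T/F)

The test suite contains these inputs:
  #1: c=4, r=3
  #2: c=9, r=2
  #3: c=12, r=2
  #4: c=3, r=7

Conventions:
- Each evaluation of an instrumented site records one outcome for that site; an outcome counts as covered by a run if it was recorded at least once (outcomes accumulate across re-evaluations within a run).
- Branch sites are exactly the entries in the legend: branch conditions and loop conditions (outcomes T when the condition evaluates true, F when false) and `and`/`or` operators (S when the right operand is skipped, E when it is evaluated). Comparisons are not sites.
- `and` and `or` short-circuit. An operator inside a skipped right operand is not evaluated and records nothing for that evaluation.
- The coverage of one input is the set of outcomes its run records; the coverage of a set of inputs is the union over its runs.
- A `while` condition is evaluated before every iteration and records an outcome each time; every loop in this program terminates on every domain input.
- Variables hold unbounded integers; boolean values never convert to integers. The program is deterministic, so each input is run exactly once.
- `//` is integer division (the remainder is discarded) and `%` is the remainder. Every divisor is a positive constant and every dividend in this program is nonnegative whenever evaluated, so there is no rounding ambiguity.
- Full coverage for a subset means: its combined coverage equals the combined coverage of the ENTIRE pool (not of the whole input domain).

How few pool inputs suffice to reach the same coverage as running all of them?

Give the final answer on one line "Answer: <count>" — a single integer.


input #1 (c=4, r=3): events B1->F, B3->S, B2->T, B5->F, B6->F, B7->F, B8->F, B10->F; covers B1=F, B2=T, B3=S, B5=F, B6=F, B7=F, B8=F, B10=F
input #2 (c=9, r=2): events B1->F, B3->E, B2->F, B4->T, B5->F, B6->T, B7->F, B8->F, B10->F; covers B1=F, B2=F, B3=E, B4=T, B5=F, B6=T, B7=F, B8=F, B10=F
input #3 (c=12, r=2): events B1->F, B3->E, B2->F, B4->F, B5->F, B6->T, B7->F, B8->F, B10->F; covers B1=F, B2=F, B3=E, B4=F, B5=F, B6=T, B7=F, B8=F, B10=F
input #4 (c=3, r=7): events B1->F, B3->S, B2->T, B5->T, B7->F, B8->T, B9->F, B10->F; covers B1=F, B2=T, B3=S, B5=T, B7=F, B8=T, B9=F, B10=F
together the pool reaches 16 outcomes: B1=F, B2=T, B2=F, B3=S, B3=E, B4=T, B4=F, B5=T, B5=F, B6=T, B6=F, B7=F, B8=T, B8=F, B9=F, B10=F
size 1 is not enough: best union over all size-1 subsets is 9/16
size 2 is not enough: best union over all size-2 subsets is 14/16
size 3 is not enough: best union over all size-3 subsets is 15/16
the canonical winner is {1, 2, 3, 4}: size 4, full 16-outcome coverage, earliest index list among size-4 covers
Answer: 4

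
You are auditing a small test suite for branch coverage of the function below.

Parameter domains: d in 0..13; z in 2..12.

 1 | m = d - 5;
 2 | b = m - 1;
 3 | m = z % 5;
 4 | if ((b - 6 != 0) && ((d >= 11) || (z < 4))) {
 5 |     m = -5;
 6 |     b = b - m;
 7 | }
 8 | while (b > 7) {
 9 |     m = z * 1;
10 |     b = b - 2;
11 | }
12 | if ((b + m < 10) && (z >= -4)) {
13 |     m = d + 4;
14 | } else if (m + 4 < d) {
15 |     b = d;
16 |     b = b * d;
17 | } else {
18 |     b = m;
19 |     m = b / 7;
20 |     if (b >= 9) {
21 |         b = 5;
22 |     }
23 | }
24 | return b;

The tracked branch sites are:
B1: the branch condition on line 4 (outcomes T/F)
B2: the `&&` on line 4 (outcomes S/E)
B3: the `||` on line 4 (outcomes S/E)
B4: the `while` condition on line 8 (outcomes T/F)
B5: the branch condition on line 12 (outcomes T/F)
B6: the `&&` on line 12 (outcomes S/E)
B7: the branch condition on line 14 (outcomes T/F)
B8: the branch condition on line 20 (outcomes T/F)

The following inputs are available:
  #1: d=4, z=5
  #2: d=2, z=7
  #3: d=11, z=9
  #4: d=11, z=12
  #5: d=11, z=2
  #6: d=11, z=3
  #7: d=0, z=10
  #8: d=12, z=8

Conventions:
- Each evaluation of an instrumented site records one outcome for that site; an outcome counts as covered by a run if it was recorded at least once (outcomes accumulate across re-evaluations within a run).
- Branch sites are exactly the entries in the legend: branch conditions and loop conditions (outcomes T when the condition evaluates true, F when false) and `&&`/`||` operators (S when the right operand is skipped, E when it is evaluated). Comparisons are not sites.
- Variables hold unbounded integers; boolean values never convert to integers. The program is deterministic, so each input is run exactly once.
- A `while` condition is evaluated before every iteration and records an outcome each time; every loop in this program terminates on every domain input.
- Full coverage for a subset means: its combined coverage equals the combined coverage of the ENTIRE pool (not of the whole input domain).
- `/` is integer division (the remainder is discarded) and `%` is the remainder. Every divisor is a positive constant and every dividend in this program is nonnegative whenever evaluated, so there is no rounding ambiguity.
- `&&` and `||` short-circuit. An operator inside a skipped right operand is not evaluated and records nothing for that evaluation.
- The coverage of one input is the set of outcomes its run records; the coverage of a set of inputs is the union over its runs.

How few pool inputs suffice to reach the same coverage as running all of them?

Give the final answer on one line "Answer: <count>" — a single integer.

run #1 (d=4, z=5) runs B2->E, B3->E, B1->F, B4->F, B6->E, B5->T; records B1=F, B2=E, B3=E, B4=F, B5=T, B6=E
run #2 (d=2, z=7) runs B2->E, B3->E, B1->F, B4->F, B6->E, B5->T; records B1=F, B2=E, B3=E, B4=F, B5=T, B6=E
run #3 (d=11, z=9) runs B2->E, B3->S, B1->T, B4->T, B4->T, B4->F, B6->S, B5->F, B7->F, B8->T; records B1=T, B2=E, B3=S, B4=T, B4=F, B5=F, B6=S, B7=F, B8=T
run #4 (d=11, z=12) runs B2->E, B3->S, B1->T, B4->T, B4->T, B4->F, B6->S, B5->F, B7->F, B8->T; records B1=T, B2=E, B3=S, B4=T, B4=F, B5=F, B6=S, B7=F, B8=T
run #5 (d=11, z=2) runs B2->E, B3->S, B1->T, B4->T, B4->T, B4->F, B6->E, B5->T; records B1=T, B2=E, B3=S, B4=T, B4=F, B5=T, B6=E
run #6 (d=11, z=3) runs B2->E, B3->S, B1->T, B4->T, B4->T, B4->F, B6->E, B5->T; records B1=T, B2=E, B3=S, B4=T, B4=F, B5=T, B6=E
run #7 (d=0, z=10) runs B2->E, B3->E, B1->F, B4->F, B6->E, B5->T; records B1=F, B2=E, B3=E, B4=F, B5=T, B6=E
run #8 (d=12, z=8) runs B2->S, B1->F, B4->F, B6->E, B5->T; records B1=F, B2=S, B4=F, B5=T, B6=E
together the pool reaches 14 outcomes: B1=T, B1=F, B2=S, B2=E, B3=S, B3=E, B4=T, B4=F, B5=T, B5=F, B6=S, B6=E, B7=F, B8=T
no size-1 subset reaches all 14 outcomes (best union: 9/14)
no size-2 subset reaches all 14 outcomes (best union: 13/14)
inputs {1, 3, 8} (size 3) cover everything; no size-3 subset with a lexicographically smaller index list covers all 14

Answer: 3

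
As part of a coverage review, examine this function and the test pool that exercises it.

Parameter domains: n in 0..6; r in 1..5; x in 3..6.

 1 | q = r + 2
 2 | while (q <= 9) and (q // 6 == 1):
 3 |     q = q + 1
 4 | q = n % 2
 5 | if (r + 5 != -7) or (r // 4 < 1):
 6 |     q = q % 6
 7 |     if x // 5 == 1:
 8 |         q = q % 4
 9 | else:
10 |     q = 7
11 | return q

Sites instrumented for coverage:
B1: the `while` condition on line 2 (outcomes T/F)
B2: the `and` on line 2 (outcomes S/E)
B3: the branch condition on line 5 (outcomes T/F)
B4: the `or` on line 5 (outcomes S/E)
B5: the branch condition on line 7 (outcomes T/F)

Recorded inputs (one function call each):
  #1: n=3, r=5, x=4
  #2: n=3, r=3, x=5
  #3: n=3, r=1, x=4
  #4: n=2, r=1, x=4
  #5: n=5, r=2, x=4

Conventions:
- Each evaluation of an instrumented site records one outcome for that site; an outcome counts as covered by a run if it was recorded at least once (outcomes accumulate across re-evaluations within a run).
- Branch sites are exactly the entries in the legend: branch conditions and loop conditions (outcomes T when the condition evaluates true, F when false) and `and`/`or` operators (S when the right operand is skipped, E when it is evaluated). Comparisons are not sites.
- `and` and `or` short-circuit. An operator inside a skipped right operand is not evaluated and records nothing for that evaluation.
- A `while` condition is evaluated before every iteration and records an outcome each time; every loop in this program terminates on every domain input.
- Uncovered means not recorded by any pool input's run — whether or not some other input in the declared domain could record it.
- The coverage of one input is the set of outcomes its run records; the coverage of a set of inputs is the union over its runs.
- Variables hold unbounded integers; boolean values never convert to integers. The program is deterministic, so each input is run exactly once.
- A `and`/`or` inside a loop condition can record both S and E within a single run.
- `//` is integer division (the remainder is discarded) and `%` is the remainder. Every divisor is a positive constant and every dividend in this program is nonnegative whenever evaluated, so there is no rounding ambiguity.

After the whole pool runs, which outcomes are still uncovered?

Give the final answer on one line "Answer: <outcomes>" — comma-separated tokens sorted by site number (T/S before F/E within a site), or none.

#1 (n=3, r=5, x=4) -> B2->E, B1->T, B2->E, B1->T, B2->E, B1->T, B2->S, B1->F, B4->S, B3->T, B5->F; covered: B1=T, B1=F, B2=S, B2=E, B3=T, B4=S, B5=F
#2 (n=3, r=3, x=5) -> B2->E, B1->F, B4->S, B3->T, B5->T; covered: B1=F, B2=E, B3=T, B4=S, B5=T
#3 (n=3, r=1, x=4) -> B2->E, B1->F, B4->S, B3->T, B5->F; covered: B1=F, B2=E, B3=T, B4=S, B5=F
#4 (n=2, r=1, x=4) -> B2->E, B1->F, B4->S, B3->T, B5->F; covered: B1=F, B2=E, B3=T, B4=S, B5=F
#5 (n=5, r=2, x=4) -> B2->E, B1->F, B4->S, B3->T, B5->F; covered: B1=F, B2=E, B3=T, B4=S, B5=F
union over the pool: B1=T, B1=F, B2=S, B2=E, B3=T, B4=S, B5=T, B5=F
uncovered (2 of 10): B3=F, B4=E

Answer: B3=F, B4=E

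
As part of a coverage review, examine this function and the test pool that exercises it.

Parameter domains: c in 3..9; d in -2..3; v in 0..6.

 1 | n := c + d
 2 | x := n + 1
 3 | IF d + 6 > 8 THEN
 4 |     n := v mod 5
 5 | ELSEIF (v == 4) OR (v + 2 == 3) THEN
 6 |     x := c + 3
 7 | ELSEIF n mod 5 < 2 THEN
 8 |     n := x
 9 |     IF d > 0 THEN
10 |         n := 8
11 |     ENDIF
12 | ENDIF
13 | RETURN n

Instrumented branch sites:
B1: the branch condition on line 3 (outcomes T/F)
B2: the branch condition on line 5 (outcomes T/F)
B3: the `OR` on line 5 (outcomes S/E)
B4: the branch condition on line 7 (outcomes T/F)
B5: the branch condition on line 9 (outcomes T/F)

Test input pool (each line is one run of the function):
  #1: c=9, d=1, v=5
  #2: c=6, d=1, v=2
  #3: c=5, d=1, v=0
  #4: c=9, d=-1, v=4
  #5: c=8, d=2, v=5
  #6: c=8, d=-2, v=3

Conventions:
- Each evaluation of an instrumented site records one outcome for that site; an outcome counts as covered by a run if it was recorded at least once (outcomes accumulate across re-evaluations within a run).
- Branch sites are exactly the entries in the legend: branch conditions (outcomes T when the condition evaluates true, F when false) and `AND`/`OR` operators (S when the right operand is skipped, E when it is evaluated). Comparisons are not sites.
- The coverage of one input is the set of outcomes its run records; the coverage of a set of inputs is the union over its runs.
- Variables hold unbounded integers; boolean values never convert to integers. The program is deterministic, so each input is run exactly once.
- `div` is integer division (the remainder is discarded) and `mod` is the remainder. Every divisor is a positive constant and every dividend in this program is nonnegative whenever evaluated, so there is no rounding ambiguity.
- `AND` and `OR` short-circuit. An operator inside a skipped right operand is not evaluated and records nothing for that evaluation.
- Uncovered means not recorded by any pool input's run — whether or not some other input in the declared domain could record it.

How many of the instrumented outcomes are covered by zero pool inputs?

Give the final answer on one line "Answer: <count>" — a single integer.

test 1 (c=9, d=1, v=5) fires B1->F, B3->E, B2->F, B4->T, B5->T; hits B1=F, B2=F, B3=E, B4=T, B5=T
test 2 (c=6, d=1, v=2) fires B1->F, B3->E, B2->F, B4->F; hits B1=F, B2=F, B3=E, B4=F
test 3 (c=5, d=1, v=0) fires B1->F, B3->E, B2->F, B4->T, B5->T; hits B1=F, B2=F, B3=E, B4=T, B5=T
test 4 (c=9, d=-1, v=4) fires B1->F, B3->S, B2->T; hits B1=F, B2=T, B3=S
test 5 (c=8, d=2, v=5) fires B1->F, B3->E, B2->F, B4->T, B5->T; hits B1=F, B2=F, B3=E, B4=T, B5=T
test 6 (c=8, d=-2, v=3) fires B1->F, B3->E, B2->F, B4->T, B5->F; hits B1=F, B2=F, B3=E, B4=T, B5=F
union over the pool: B1=F, B2=T, B2=F, B3=S, B3=E, B4=T, B4=F, B5=T, B5=F
uncovered (1 of 10): B1=T

Answer: 1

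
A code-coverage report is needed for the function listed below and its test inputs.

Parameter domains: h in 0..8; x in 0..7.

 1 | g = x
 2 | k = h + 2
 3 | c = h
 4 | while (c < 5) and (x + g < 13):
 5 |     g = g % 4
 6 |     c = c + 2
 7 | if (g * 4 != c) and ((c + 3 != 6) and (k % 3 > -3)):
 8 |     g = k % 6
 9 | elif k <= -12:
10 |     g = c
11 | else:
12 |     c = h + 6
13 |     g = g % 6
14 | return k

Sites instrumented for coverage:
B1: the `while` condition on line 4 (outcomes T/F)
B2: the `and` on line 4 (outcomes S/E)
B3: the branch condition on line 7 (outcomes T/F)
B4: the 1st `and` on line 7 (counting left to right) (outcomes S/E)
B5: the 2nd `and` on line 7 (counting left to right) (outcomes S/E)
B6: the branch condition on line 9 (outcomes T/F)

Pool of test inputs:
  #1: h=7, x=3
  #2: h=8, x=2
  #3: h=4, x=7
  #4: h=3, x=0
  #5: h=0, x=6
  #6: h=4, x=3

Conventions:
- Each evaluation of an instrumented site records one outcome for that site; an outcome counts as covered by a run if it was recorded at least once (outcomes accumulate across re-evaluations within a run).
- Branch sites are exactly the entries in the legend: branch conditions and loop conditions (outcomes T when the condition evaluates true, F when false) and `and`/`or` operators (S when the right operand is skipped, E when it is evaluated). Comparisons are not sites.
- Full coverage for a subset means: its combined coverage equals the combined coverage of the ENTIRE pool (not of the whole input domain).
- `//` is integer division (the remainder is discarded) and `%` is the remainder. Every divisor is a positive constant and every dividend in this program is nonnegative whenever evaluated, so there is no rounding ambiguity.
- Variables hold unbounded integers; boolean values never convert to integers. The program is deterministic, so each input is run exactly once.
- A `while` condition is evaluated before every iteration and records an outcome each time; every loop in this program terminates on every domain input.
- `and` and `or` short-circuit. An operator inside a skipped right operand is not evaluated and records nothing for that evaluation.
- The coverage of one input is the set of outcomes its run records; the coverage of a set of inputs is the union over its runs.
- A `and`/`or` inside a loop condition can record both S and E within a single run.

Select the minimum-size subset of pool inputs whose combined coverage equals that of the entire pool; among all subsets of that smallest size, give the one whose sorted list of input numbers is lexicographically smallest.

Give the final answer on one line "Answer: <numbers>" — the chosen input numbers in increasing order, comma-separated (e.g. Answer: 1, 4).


input #1, h=7, x=3: events B2->S, B1->F, B4->E, B5->E, B3->T; outcomes B1=F, B2=S, B3=T, B4=E, B5=E
input #2, h=8, x=2: events B2->S, B1->F, B4->S, B3->F, B6->F; outcomes B1=F, B2=S, B3=F, B4=S, B6=F
input #3, h=4, x=7: events B2->E, B1->F, B4->E, B5->E, B3->T; outcomes B1=F, B2=E, B3=T, B4=E, B5=E
input #4, h=3, x=0: events B2->E, B1->T, B2->S, B1->F, B4->E, B5->E, B3->T; outcomes B1=T, B1=F, B2=S, B2=E, B3=T, B4=E, B5=E
input #5, h=0, x=6: events B2->E, B1->T, B2->E, B1->T, B2->E, B1->T, B2->S, B1->F, B4->E, B5->E, B3->T; outcomes B1=T, B1=F, B2=S, B2=E, B3=T, B4=E, B5=E
input #6, h=4, x=3: events B2->E, B1->T, B2->S, B1->F, B4->E, B5->E, B3->T; outcomes B1=T, B1=F, B2=S, B2=E, B3=T, B4=E, B5=E
pool-wide coverage (10 outcomes): B1=T, B1=F, B2=S, B2=E, B3=T, B3=F, B4=S, B4=E, B5=E, B6=F
every size-1 subset falls short of the 10 outcomes (best: 7/10)
size 2: inputs {2, 4} cover all 10 outcomes, and no lexicographically smaller subset of this size does
Answer: 2, 4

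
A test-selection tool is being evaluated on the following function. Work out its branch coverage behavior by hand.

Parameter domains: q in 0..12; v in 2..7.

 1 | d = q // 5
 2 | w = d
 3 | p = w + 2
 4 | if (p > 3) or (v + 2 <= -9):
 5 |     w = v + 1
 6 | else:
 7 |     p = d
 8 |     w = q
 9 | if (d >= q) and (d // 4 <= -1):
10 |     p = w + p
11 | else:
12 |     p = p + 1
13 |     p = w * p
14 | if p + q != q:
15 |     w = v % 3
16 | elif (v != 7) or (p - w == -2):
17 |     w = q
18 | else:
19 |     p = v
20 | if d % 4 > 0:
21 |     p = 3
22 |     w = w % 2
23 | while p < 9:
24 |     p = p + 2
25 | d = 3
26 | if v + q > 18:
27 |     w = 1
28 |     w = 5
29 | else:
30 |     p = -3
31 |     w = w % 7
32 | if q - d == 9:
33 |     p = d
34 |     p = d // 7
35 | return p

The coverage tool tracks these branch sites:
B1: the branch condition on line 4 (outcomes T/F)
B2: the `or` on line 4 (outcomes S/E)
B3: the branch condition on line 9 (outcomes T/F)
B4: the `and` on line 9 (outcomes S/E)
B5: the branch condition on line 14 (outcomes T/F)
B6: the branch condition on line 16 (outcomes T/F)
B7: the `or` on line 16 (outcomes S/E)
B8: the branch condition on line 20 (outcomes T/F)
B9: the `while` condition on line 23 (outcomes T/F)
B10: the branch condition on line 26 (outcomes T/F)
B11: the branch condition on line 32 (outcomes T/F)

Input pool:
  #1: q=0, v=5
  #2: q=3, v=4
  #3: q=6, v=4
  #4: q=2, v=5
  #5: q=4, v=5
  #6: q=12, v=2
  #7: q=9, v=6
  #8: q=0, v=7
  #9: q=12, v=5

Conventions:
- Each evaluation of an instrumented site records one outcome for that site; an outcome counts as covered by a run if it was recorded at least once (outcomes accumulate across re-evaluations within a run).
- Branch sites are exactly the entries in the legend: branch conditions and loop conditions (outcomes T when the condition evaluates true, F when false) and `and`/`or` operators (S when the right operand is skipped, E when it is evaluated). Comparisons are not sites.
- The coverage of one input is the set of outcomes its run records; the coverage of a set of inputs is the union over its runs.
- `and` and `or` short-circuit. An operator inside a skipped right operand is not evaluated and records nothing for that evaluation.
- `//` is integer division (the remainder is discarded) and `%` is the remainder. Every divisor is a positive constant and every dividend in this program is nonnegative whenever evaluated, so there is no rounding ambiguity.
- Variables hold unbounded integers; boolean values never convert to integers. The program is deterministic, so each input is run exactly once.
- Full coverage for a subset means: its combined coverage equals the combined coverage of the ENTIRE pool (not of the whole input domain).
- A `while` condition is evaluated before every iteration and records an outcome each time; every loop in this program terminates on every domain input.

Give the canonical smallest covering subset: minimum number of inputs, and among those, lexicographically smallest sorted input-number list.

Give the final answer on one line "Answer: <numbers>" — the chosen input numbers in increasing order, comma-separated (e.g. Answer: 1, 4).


input #1 (q=0, v=5): events B2->E, B1->F, B4->E, B3->F, B5->F, B7->S, B6->T, B8->F, B9->T, B9->T, B9->T, B9->T, B9->T, B9->F, ...; covers B1=F, B2=E, B3=F, B4=E, B5=F, B6=T, B7=S, B8=F, B9=T, B9=F, B10=F, B11=F
input #2 (q=3, v=4): events B2->E, B1->F, B4->S, B3->F, B5->T, B8->F, B9->T, B9->T, B9->T, B9->F, B10->F, B11->F; covers B1=F, B2=E, B3=F, B4=S, B5=T, B8=F, B9=T, B9=F, B10=F, B11=F
input #3 (q=6, v=4): events B2->E, B1->F, B4->S, B3->F, B5->T, B8->T, B9->T, B9->T, B9->T, B9->F, B10->F, B11->F; covers B1=F, B2=E, B3=F, B4=S, B5=T, B8=T, B9=T, B9=F, B10=F, B11=F
input #4 (q=2, v=5): events B2->E, B1->F, B4->S, B3->F, B5->T, B8->F, B9->T, B9->T, B9->T, B9->T, B9->F, B10->F, B11->F; covers B1=F, B2=E, B3=F, B4=S, B5=T, B8=F, B9=T, B9=F, B10=F, B11=F
input #5 (q=4, v=5): events B2->E, B1->F, B4->S, B3->F, B5->T, B8->F, B9->T, B9->T, B9->T, B9->F, B10->F, B11->F; covers B1=F, B2=E, B3=F, B4=S, B5=T, B8=F, B9=T, B9=F, B10=F, B11=F
input #6 (q=12, v=2): events B2->S, B1->T, B4->S, B3->F, B5->T, B8->T, B9->T, B9->T, B9->T, B9->F, B10->F, B11->T; covers B1=T, B2=S, B3=F, B4=S, B5=T, B8=T, B9=T, B9=F, B10=F, B11=T
input #7 (q=9, v=6): events B2->E, B1->F, B4->S, B3->F, B5->T, B8->T, B9->T, B9->T, B9->T, B9->F, B10->F, B11->F; covers B1=F, B2=E, B3=F, B4=S, B5=T, B8=T, B9=T, B9=F, B10=F, B11=F
input #8 (q=0, v=7): events B2->E, B1->F, B4->E, B3->F, B5->F, B7->E, B6->F, B8->F, B9->T, B9->F, B10->F, B11->F; covers B1=F, B2=E, B3=F, B4=E, B5=F, B6=F, B7=E, B8=F, B9=T, B9=F, B10=F, B11=F
input #9 (q=12, v=5): events B2->S, B1->T, B4->S, B3->F, B5->T, B8->T, B9->T, B9->T, B9->T, B9->F, B10->F, B11->T; covers B1=T, B2=S, B3=F, B4=S, B5=T, B8=T, B9=T, B9=F, B10=F, B11=T
pool-wide coverage (20 outcomes): B1=T, B1=F, B2=S, B2=E, B3=F, B4=S, B4=E, B5=T, B5=F, B6=T, B6=F, B7=S, B7=E, B8=T, B8=F, B9=T, B9=F, B10=F, B11=T, B11=F
every size-1 subset falls short of the 20 outcomes (best: 12/20)
every size-2 subset falls short of the 20 outcomes (best: 18/20)
inputs {1, 6, 8} (size 3) cover everything; no size-3 subset with a lexicographically smaller index list covers all 20
Answer: 1, 6, 8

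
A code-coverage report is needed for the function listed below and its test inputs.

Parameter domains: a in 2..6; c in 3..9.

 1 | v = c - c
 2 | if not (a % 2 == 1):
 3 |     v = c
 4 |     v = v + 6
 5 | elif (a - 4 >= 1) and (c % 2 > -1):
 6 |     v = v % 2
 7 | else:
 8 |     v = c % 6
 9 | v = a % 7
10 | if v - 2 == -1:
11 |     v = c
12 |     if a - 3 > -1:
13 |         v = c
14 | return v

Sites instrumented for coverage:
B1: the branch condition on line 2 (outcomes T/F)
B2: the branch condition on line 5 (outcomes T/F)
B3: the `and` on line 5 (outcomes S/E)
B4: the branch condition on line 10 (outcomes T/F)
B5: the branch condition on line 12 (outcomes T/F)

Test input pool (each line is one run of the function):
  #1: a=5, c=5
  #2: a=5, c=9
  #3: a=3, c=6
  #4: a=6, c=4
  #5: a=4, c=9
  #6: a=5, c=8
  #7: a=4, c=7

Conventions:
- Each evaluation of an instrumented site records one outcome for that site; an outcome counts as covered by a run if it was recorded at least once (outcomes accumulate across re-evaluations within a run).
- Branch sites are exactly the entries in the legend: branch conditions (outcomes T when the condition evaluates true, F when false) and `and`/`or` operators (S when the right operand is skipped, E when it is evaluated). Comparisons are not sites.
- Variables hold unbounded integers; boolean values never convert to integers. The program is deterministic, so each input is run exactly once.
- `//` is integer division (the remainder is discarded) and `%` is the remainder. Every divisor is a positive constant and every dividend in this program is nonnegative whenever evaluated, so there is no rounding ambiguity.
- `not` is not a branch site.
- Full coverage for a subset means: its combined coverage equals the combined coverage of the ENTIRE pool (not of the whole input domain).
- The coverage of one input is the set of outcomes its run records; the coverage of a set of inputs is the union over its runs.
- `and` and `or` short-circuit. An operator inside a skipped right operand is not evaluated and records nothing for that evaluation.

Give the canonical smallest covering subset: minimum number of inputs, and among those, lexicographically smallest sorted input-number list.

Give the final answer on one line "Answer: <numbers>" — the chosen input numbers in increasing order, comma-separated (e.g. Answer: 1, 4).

test 1 (a=5, c=5) hits B1=F, B2=T, B3=E, B4=F
test 2 (a=5, c=9) hits B1=F, B2=T, B3=E, B4=F
test 3 (a=3, c=6) hits B1=F, B2=F, B3=S, B4=F
test 4 (a=6, c=4) hits B1=T, B4=F
test 5 (a=4, c=9) hits B1=T, B4=F
test 6 (a=5, c=8) hits B1=F, B2=T, B3=E, B4=F
test 7 (a=4, c=7) hits B1=T, B4=F
together the pool reaches 7 outcomes: B1=T, B1=F, B2=T, B2=F, B3=S, B3=E, B4=F
checked all size-1 subsets: none covers 7 outcomes (max 4/7)
checked all size-2 subsets: none covers 7 outcomes (max 6/7)
at size 3, {1, 3, 4} reaches all 7 outcomes; every lexicographically earlier size-3 subset fails

Answer: 1, 3, 4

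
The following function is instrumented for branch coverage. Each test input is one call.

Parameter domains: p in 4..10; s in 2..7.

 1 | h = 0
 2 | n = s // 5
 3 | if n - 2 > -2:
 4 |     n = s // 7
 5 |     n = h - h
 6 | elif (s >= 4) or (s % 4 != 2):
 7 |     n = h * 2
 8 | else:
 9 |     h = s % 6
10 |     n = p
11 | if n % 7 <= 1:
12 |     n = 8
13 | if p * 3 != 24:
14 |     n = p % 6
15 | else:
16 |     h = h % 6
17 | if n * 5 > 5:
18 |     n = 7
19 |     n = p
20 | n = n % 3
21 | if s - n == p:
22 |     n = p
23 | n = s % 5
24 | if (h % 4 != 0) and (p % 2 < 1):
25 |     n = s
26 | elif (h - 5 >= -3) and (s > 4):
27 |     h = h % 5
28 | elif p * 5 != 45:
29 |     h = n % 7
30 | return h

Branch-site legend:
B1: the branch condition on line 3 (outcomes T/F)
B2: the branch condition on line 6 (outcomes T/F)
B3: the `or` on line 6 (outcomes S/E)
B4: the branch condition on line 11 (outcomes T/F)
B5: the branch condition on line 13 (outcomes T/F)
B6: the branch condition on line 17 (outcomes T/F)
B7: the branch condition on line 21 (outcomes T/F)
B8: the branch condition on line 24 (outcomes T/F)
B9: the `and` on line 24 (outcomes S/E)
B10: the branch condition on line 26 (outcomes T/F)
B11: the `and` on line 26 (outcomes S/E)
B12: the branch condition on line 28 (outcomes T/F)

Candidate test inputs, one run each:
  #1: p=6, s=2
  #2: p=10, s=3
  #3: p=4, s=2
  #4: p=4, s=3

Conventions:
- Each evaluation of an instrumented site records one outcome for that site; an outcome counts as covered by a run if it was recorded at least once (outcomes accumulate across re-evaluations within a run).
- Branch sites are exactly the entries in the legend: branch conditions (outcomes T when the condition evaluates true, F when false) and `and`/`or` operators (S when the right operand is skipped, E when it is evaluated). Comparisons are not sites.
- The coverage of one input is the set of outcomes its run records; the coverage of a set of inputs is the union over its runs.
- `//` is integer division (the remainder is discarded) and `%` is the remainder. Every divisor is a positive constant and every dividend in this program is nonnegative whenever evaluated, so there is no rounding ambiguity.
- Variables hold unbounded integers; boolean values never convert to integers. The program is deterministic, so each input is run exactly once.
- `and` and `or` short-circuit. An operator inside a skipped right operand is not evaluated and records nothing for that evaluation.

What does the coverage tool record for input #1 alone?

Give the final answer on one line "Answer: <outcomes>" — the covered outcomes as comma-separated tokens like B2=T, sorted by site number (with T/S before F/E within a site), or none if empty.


Running input #1 (p=6, s=2), event by event:
  B1->F, B3->E, B2->F, B4->F, B5->T, B6->F, B7->F, B9->E, B8->T
as a set, this run covers: B1=F, B2=F, B3=E, B4=F, B5=T, B6=F, B7=F, B8=T, B9=E
Answer: B1=F, B2=F, B3=E, B4=F, B5=T, B6=F, B7=F, B8=T, B9=E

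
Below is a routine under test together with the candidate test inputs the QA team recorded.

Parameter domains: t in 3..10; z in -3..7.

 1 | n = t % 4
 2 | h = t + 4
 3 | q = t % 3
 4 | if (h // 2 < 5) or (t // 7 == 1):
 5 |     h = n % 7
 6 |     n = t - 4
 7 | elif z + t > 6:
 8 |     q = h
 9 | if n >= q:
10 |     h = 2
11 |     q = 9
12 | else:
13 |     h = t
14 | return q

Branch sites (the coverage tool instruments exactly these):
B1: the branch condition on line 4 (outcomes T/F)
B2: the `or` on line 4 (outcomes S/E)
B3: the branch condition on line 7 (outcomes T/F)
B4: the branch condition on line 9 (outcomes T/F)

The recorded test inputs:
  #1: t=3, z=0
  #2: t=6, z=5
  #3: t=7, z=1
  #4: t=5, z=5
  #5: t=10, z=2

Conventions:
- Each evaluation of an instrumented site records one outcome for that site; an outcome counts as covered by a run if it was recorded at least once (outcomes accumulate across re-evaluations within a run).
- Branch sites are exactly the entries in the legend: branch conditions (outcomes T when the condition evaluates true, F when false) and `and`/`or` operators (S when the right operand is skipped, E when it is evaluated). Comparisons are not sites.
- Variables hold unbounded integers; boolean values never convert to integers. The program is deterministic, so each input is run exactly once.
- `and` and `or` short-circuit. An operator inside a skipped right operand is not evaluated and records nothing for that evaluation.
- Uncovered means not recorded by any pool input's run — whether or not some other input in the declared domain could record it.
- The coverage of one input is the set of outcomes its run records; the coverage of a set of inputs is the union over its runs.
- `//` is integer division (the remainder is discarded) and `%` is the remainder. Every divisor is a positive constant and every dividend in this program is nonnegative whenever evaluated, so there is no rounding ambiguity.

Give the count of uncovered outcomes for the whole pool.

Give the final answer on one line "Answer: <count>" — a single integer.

test 1 (t=3, z=0) fires B2->S, B1->T, B4->F; hits B1=T, B2=S, B4=F
test 2 (t=6, z=5) fires B2->E, B1->F, B3->T, B4->F; hits B1=F, B2=E, B3=T, B4=F
test 3 (t=7, z=1) fires B2->E, B1->T, B4->T; hits B1=T, B2=E, B4=T
test 4 (t=5, z=5) fires B2->S, B1->T, B4->F; hits B1=T, B2=S, B4=F
test 5 (t=10, z=2) fires B2->E, B1->T, B4->T; hits B1=T, B2=E, B4=T
union over the pool: B1=T, B1=F, B2=S, B2=E, B3=T, B4=T, B4=F
uncovered (1 of 8): B3=F

Answer: 1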